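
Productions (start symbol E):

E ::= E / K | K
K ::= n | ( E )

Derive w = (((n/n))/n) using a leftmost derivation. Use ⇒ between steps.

E⇒K⇒(E)⇒(E/K)⇒(K/K)⇒((E)/K)⇒((K)/K)⇒(((E))/K)⇒(((E/K))/K)⇒(((K/K))/K)⇒(((n/K))/K)⇒(((n/n))/K)⇒(((n/n))/n)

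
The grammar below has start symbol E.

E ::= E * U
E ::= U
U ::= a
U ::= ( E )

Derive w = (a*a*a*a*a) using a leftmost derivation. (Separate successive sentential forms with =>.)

E=>U=>(E)=>(E*U)=>(E*U*U)=>(E*U*U*U)=>(E*U*U*U*U)=>(U*U*U*U*U)=>(a*U*U*U*U)=>(a*a*U*U*U)=>(a*a*a*U*U)=>(a*a*a*a*U)=>(a*a*a*a*a)

E => U   [E ::= U]
U => (E)   [U ::= ( E )]
(E) => (E*U)   [E ::= E * U]
(E*U) => (E*U*U)   [E ::= E * U]
(E*U*U) => (E*U*U*U)   [E ::= E * U]
(E*U*U*U) => (E*U*U*U*U)   [E ::= E * U]
(E*U*U*U*U) => (U*U*U*U*U)   [E ::= U]
(U*U*U*U*U) => (a*U*U*U*U)   [U ::= a]
(a*U*U*U*U) => (a*a*U*U*U)   [U ::= a]
(a*a*U*U*U) => (a*a*a*U*U)   [U ::= a]
(a*a*a*U*U) => (a*a*a*a*U)   [U ::= a]
(a*a*a*a*U) => (a*a*a*a*a)   [U ::= a]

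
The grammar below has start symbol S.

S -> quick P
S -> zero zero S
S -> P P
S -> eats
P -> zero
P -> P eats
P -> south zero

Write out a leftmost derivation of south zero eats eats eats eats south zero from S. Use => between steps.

S => P P => P eats P => P eats eats P => P eats eats eats P => P eats eats eats eats P => south zero eats eats eats eats P => south zero eats eats eats eats south zero

S => P P   [S -> P P]
P P => P eats P   [P -> P eats]
P eats P => P eats eats P   [P -> P eats]
P eats eats P => P eats eats eats P   [P -> P eats]
P eats eats eats P => P eats eats eats eats P   [P -> P eats]
P eats eats eats eats P => south zero eats eats eats eats P   [P -> south zero]
south zero eats eats eats eats P => south zero eats eats eats eats south zero   [P -> south zero]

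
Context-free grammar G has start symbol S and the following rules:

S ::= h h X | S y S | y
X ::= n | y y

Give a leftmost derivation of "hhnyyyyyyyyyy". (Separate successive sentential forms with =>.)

S => SyS => SySyS => SySySyS => SySySySyS => SySySySySyS => hhXySySySySyS => hhnySySySySyS => hhnyyySySySyS => hhnyyyyySySyS => hhnyyyyyyySyS => hhnyyyyyyyyyS => hhnyyyyyyyyyy

S => SyS   [S ::= S y S]
SyS => SySyS   [S ::= S y S]
SySyS => SySySyS   [S ::= S y S]
SySySyS => SySySySyS   [S ::= S y S]
SySySySyS => SySySySySyS   [S ::= S y S]
SySySySySyS => hhXySySySySyS   [S ::= h h X]
hhXySySySySyS => hhnySySySySyS   [X ::= n]
hhnySySySySyS => hhnyyySySySyS   [S ::= y]
hhnyyySySySyS => hhnyyyyySySyS   [S ::= y]
hhnyyyyySySyS => hhnyyyyyyySyS   [S ::= y]
hhnyyyyyyySyS => hhnyyyyyyyyyS   [S ::= y]
hhnyyyyyyyyyS => hhnyyyyyyyyyy   [S ::= y]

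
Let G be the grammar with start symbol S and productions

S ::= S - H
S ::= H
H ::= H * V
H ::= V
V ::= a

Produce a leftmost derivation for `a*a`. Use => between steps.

S=>H=>H*V=>V*V=>a*V=>a*a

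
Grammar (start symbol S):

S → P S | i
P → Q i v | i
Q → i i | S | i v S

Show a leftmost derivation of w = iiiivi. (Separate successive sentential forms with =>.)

S => PS   [S → P S]
PS => QivS   [P → Q i v]
QivS => SivS   [Q → S]
SivS => PSivS   [S → P S]
PSivS => iSivS   [P → i]
iSivS => iPSivS   [S → P S]
iPSivS => iiSivS   [P → i]
iiSivS => iiiivS   [S → i]
iiiivS => iiiivi   [S → i]

S=>PS=>QivS=>SivS=>PSivS=>iSivS=>iPSivS=>iiSivS=>iiiivS=>iiiivi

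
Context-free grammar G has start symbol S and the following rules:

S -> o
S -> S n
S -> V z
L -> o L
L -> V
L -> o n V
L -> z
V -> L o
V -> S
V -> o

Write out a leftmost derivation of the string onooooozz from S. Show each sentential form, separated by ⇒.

S ⇒ Vz   [S -> V z]
Vz ⇒ Sz   [V -> S]
Sz ⇒ Vzz   [S -> V z]
Vzz ⇒ Lozz   [V -> L o]
Lozz ⇒ Vozz   [L -> V]
Vozz ⇒ Loozz   [V -> L o]
Loozz ⇒ onVoozz   [L -> o n V]
onVoozz ⇒ onLooozz   [V -> L o]
onLooozz ⇒ onVooozz   [L -> V]
onVooozz ⇒ onLoooozz   [V -> L o]
onLoooozz ⇒ onVoooozz   [L -> V]
onVoooozz ⇒ onooooozz   [V -> o]

S⇒Vz⇒Sz⇒Vzz⇒Lozz⇒Vozz⇒Loozz⇒onVoozz⇒onLooozz⇒onVooozz⇒onLoooozz⇒onVoooozz⇒onooooozz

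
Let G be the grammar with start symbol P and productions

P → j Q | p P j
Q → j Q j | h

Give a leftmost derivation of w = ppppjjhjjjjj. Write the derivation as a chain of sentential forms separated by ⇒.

P ⇒ pPj   [P → p P j]
pPj ⇒ ppPjj   [P → p P j]
ppPjj ⇒ pppPjjj   [P → p P j]
pppPjjj ⇒ ppppPjjjj   [P → p P j]
ppppPjjjj ⇒ ppppjQjjjj   [P → j Q]
ppppjQjjjj ⇒ ppppjjQjjjjj   [Q → j Q j]
ppppjjQjjjjj ⇒ ppppjjhjjjjj   [Q → h]

P ⇒ pPj ⇒ ppPjj ⇒ pppPjjj ⇒ ppppPjjjj ⇒ ppppjQjjjj ⇒ ppppjjQjjjjj ⇒ ppppjjhjjjjj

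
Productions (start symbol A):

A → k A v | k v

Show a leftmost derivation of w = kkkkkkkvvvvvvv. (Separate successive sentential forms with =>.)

A => kAv   [A → k A v]
kAv => kkAvv   [A → k A v]
kkAvv => kkkAvvv   [A → k A v]
kkkAvvv => kkkkAvvvv   [A → k A v]
kkkkAvvvv => kkkkkAvvvvv   [A → k A v]
kkkkkAvvvvv => kkkkkkAvvvvvv   [A → k A v]
kkkkkkAvvvvvv => kkkkkkkvvvvvvv   [A → k v]

A=>kAv=>kkAvv=>kkkAvvv=>kkkkAvvvv=>kkkkkAvvvvv=>kkkkkkAvvvvvv=>kkkkkkkvvvvvvv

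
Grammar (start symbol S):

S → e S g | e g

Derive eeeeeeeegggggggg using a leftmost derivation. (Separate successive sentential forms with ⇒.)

S ⇒ eSg ⇒ eeSgg ⇒ eeeSggg ⇒ eeeeSgggg ⇒ eeeeeSggggg ⇒ eeeeeeSgggggg ⇒ eeeeeeeSggggggg ⇒ eeeeeeeegggggggg

S ⇒ eSg   [S → e S g]
eSg ⇒ eeSgg   [S → e S g]
eeSgg ⇒ eeeSggg   [S → e S g]
eeeSggg ⇒ eeeeSgggg   [S → e S g]
eeeeSgggg ⇒ eeeeeSggggg   [S → e S g]
eeeeeSggggg ⇒ eeeeeeSgggggg   [S → e S g]
eeeeeeSgggggg ⇒ eeeeeeeSggggggg   [S → e S g]
eeeeeeeSggggggg ⇒ eeeeeeeegggggggg   [S → e g]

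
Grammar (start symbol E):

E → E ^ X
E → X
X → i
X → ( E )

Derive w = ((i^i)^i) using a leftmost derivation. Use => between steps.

E=>X=>(E)=>(E^X)=>(X^X)=>((E)^X)=>((E^X)^X)=>((X^X)^X)=>((i^X)^X)=>((i^i)^X)=>((i^i)^i)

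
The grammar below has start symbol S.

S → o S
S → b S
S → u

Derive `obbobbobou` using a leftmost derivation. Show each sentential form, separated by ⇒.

S⇒oS⇒obS⇒obbS⇒obboS⇒obbobS⇒obbobbS⇒obbobboS⇒obbobbobS⇒obbobboboS⇒obbobbobou

S ⇒ oS   [S → o S]
oS ⇒ obS   [S → b S]
obS ⇒ obbS   [S → b S]
obbS ⇒ obboS   [S → o S]
obboS ⇒ obbobS   [S → b S]
obbobS ⇒ obbobbS   [S → b S]
obbobbS ⇒ obbobboS   [S → o S]
obbobboS ⇒ obbobbobS   [S → b S]
obbobbobS ⇒ obbobboboS   [S → o S]
obbobboboS ⇒ obbobbobou   [S → u]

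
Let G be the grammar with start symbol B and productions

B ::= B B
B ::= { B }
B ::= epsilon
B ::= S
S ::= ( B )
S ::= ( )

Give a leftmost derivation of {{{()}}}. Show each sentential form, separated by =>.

B => BB   [B ::= B B]
BB => {B}B   [B ::= { B }]
{B}B => {BB}B   [B ::= B B]
{BB}B => {{B}B}B   [B ::= { B }]
{{B}B}B => {{{B}}B}B   [B ::= { B }]
{{{B}}B}B => {{{S}}B}B   [B ::= S]
{{{S}}B}B => {{{(B)}}B}B   [S ::= ( B )]
{{{(B)}}B}B => {{{()}}B}B   [B ::= epsilon]
{{{()}}B}B => {{{()}}}B   [B ::= epsilon]
{{{()}}}B => {{{()}}}   [B ::= epsilon]

B => BB => {B}B => {BB}B => {{B}B}B => {{{B}}B}B => {{{S}}B}B => {{{(B)}}B}B => {{{()}}B}B => {{{()}}}B => {{{()}}}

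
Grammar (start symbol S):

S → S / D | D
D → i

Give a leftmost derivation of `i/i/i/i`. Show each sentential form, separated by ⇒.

S⇒S/D⇒S/D/D⇒S/D/D/D⇒D/D/D/D⇒i/D/D/D⇒i/i/D/D⇒i/i/i/D⇒i/i/i/i

S ⇒ S/D   [S → S / D]
S/D ⇒ S/D/D   [S → S / D]
S/D/D ⇒ S/D/D/D   [S → S / D]
S/D/D/D ⇒ D/D/D/D   [S → D]
D/D/D/D ⇒ i/D/D/D   [D → i]
i/D/D/D ⇒ i/i/D/D   [D → i]
i/i/D/D ⇒ i/i/i/D   [D → i]
i/i/i/D ⇒ i/i/i/i   [D → i]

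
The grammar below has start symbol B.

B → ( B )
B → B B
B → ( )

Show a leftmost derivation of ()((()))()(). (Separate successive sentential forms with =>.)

B => BB => BBB => ()BB => ()BBB => ()(B)BB => ()((B))BB => ()((()))BB => ()((()))()B => ()((()))()()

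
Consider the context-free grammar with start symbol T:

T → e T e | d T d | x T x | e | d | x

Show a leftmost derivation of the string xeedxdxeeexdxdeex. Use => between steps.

T => xTx => xeTex => xeeTeex => xeedTdeex => xeedxTxdeex => xeedxdTdxdeex => xeedxdxTxdxdeex => xeedxdxeTexdxdeex => xeedxdxeeexdxdeex

T => xTx   [T → x T x]
xTx => xeTex   [T → e T e]
xeTex => xeeTeex   [T → e T e]
xeeTeex => xeedTdeex   [T → d T d]
xeedTdeex => xeedxTxdeex   [T → x T x]
xeedxTxdeex => xeedxdTdxdeex   [T → d T d]
xeedxdTdxdeex => xeedxdxTxdxdeex   [T → x T x]
xeedxdxTxdxdeex => xeedxdxeTexdxdeex   [T → e T e]
xeedxdxeTexdxdeex => xeedxdxeeexdxdeex   [T → e]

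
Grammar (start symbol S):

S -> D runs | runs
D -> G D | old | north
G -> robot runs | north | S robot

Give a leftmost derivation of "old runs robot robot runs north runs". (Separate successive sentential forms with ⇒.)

S ⇒ D runs ⇒ G D runs ⇒ S robot D runs ⇒ D runs robot D runs ⇒ old runs robot D runs ⇒ old runs robot G D runs ⇒ old runs robot robot runs D runs ⇒ old runs robot robot runs north runs

S ⇒ D runs   [S -> D runs]
D runs ⇒ G D runs   [D -> G D]
G D runs ⇒ S robot D runs   [G -> S robot]
S robot D runs ⇒ D runs robot D runs   [S -> D runs]
D runs robot D runs ⇒ old runs robot D runs   [D -> old]
old runs robot D runs ⇒ old runs robot G D runs   [D -> G D]
old runs robot G D runs ⇒ old runs robot robot runs D runs   [G -> robot runs]
old runs robot robot runs D runs ⇒ old runs robot robot runs north runs   [D -> north]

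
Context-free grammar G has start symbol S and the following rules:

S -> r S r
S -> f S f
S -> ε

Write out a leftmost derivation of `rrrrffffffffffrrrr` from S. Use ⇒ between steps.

S⇒rSr⇒rrSrr⇒rrrSrrr⇒rrrrSrrrr⇒rrrrfSfrrrr⇒rrrrffSffrrrr⇒rrrrfffSfffrrrr⇒rrrrffffSffffrrrr⇒rrrrfffffSfffffrrrr⇒rrrrffffffffffrrrr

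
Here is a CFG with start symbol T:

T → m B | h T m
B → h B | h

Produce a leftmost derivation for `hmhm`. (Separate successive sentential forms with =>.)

T => hTm   [T → h T m]
hTm => hmBm   [T → m B]
hmBm => hmhm   [B → h]

T => hTm => hmBm => hmhm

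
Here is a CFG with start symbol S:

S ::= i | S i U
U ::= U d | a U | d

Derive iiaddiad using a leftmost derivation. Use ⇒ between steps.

S⇒SiU⇒SiUiU⇒iiUiU⇒iiaUiU⇒iiaUdiU⇒iiaddiU⇒iiaddiaU⇒iiaddiad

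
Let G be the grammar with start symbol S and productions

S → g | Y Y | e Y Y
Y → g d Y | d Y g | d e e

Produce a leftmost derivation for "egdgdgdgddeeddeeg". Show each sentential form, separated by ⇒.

S ⇒ eYY   [S → e Y Y]
eYY ⇒ egdYY   [Y → g d Y]
egdYY ⇒ egdgdYY   [Y → g d Y]
egdgdYY ⇒ egdgdgdYY   [Y → g d Y]
egdgdgdYY ⇒ egdgdgdgdYY   [Y → g d Y]
egdgdgdgdYY ⇒ egdgdgdgddeeY   [Y → d e e]
egdgdgdgddeeY ⇒ egdgdgdgddeedYg   [Y → d Y g]
egdgdgdgddeedYg ⇒ egdgdgdgddeeddeeg   [Y → d e e]

S ⇒ eYY ⇒ egdYY ⇒ egdgdYY ⇒ egdgdgdYY ⇒ egdgdgdgdYY ⇒ egdgdgdgddeeY ⇒ egdgdgdgddeedYg ⇒ egdgdgdgddeeddeeg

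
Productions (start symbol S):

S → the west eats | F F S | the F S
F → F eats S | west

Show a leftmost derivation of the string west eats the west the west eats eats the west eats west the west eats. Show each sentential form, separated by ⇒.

S ⇒ F F S   [S → F F S]
F F S ⇒ F eats S F S   [F → F eats S]
F eats S F S ⇒ F eats S eats S F S   [F → F eats S]
F eats S eats S F S ⇒ west eats S eats S F S   [F → west]
west eats S eats S F S ⇒ west eats the F S eats S F S   [S → the F S]
west eats the F S eats S F S ⇒ west eats the west S eats S F S   [F → west]
west eats the west S eats S F S ⇒ west eats the west the west eats eats S F S   [S → the west eats]
west eats the west the west eats eats S F S ⇒ west eats the west the west eats eats the west eats F S   [S → the west eats]
west eats the west the west eats eats the west eats F S ⇒ west eats the west the west eats eats the west eats west S   [F → west]
west eats the west the west eats eats the west eats west S ⇒ west eats the west the west eats eats the west eats west the west eats   [S → the west eats]

S ⇒ F F S ⇒ F eats S F S ⇒ F eats S eats S F S ⇒ west eats S eats S F S ⇒ west eats the F S eats S F S ⇒ west eats the west S eats S F S ⇒ west eats the west the west eats eats S F S ⇒ west eats the west the west eats eats the west eats F S ⇒ west eats the west the west eats eats the west eats west S ⇒ west eats the west the west eats eats the west eats west the west eats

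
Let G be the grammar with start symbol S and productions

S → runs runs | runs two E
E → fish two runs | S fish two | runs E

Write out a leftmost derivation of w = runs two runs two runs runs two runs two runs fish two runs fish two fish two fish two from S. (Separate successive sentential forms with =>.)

S => runs two E => runs two S fish two => runs two runs two E fish two => runs two runs two runs E fish two => runs two runs two runs S fish two fish two => runs two runs two runs runs two E fish two fish two => runs two runs two runs runs two S fish two fish two fish two => runs two runs two runs runs two runs two E fish two fish two fish two => runs two runs two runs runs two runs two runs E fish two fish two fish two => runs two runs two runs runs two runs two runs fish two runs fish two fish two fish two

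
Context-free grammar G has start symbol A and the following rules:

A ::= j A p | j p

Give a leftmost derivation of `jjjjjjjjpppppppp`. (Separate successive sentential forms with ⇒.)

A ⇒ jAp ⇒ jjApp ⇒ jjjAppp ⇒ jjjjApppp ⇒ jjjjjAppppp ⇒ jjjjjjApppppp ⇒ jjjjjjjAppppppp ⇒ jjjjjjjjpppppppp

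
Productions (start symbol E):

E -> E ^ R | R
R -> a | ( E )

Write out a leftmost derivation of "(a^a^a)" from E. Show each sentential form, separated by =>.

E => R   [E -> R]
R => (E)   [R -> ( E )]
(E) => (E^R)   [E -> E ^ R]
(E^R) => (E^R^R)   [E -> E ^ R]
(E^R^R) => (R^R^R)   [E -> R]
(R^R^R) => (a^R^R)   [R -> a]
(a^R^R) => (a^a^R)   [R -> a]
(a^a^R) => (a^a^a)   [R -> a]

E => R => (E) => (E^R) => (E^R^R) => (R^R^R) => (a^R^R) => (a^a^R) => (a^a^a)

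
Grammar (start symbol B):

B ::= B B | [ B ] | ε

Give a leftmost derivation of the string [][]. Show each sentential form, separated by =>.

B => BB   [B ::= B B]
BB => BBB   [B ::= B B]
BBB => BBBB   [B ::= B B]
BBBB => [B]BBB   [B ::= [ B ]]
[B]BBB => []BBB   [B ::= ε]
[]BBB => [][B]BB   [B ::= [ B ]]
[][B]BB => [][]BB   [B ::= ε]
[][]BB => [][]B   [B ::= ε]
[][]B => [][]   [B ::= ε]

B => BB => BBB => BBBB => [B]BBB => []BBB => [][B]BB => [][]BB => [][]B => [][]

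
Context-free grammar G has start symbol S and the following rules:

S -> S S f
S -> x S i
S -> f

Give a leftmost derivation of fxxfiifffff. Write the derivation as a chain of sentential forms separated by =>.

S => SSf => SSfSf => fSfSf => fxSifSf => fxxSiifSf => fxxfiifSf => fxxfiifSSff => fxxfiiffSff => fxxfiifffff

S => SSf   [S -> S S f]
SSf => SSfSf   [S -> S S f]
SSfSf => fSfSf   [S -> f]
fSfSf => fxSifSf   [S -> x S i]
fxSifSf => fxxSiifSf   [S -> x S i]
fxxSiifSf => fxxfiifSf   [S -> f]
fxxfiifSf => fxxfiifSSff   [S -> S S f]
fxxfiifSSff => fxxfiiffSff   [S -> f]
fxxfiiffSff => fxxfiifffff   [S -> f]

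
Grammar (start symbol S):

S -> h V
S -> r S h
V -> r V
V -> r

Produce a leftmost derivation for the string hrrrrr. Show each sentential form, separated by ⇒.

S ⇒ hV ⇒ hrV ⇒ hrrV ⇒ hrrrV ⇒ hrrrrV ⇒ hrrrrr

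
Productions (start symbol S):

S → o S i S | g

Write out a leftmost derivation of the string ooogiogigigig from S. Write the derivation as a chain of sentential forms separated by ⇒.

S⇒oSiS⇒ooSiSiS⇒oooSiSiSiS⇒ooogiSiSiS⇒ooogioSiSiSiS⇒ooogiogiSiSiS⇒ooogiogigiSiS⇒ooogiogigigiS⇒ooogiogigigig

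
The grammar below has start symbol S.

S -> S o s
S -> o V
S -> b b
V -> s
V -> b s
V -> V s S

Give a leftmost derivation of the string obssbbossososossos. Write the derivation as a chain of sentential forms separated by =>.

S => oV => oVsS => oVsSsS => oVsSsSsS => obssSsSsS => obssSossSsS => obssbbossSsS => obssbbossSossS => obssbbossSosossS => obssbbossoVosossS => obssbbossososossS => obssbbossososossoV => obssbbossososossos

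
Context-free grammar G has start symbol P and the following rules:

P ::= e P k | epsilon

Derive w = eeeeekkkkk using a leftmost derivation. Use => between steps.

P => ePk => eePkk => eeePkkk => eeeePkkkk => eeeeePkkkkk => eeeeekkkkk

P => ePk   [P ::= e P k]
ePk => eePkk   [P ::= e P k]
eePkk => eeePkkk   [P ::= e P k]
eeePkkk => eeeePkkkk   [P ::= e P k]
eeeePkkkk => eeeeePkkkkk   [P ::= e P k]
eeeeePkkkkk => eeeeekkkkk   [P ::= epsilon]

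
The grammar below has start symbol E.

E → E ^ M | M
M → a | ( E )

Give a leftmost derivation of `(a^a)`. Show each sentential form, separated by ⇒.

E ⇒ M ⇒ (E) ⇒ (E^M) ⇒ (M^M) ⇒ (a^M) ⇒ (a^a)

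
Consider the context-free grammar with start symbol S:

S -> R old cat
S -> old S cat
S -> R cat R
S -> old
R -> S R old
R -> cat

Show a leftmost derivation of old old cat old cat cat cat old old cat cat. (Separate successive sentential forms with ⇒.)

S ⇒ old S cat   [S -> old S cat]
old S cat ⇒ old R old cat cat   [S -> R old cat]
old R old cat cat ⇒ old S R old old cat cat   [R -> S R old]
old S R old old cat cat ⇒ old R cat R R old old cat cat   [S -> R cat R]
old R cat R R old old cat cat ⇒ old S R old cat R R old old cat cat   [R -> S R old]
old S R old cat R R old old cat cat ⇒ old old R old cat R R old old cat cat   [S -> old]
old old R old cat R R old old cat cat ⇒ old old cat old cat R R old old cat cat   [R -> cat]
old old cat old cat R R old old cat cat ⇒ old old cat old cat cat R old old cat cat   [R -> cat]
old old cat old cat cat R old old cat cat ⇒ old old cat old cat cat cat old old cat cat   [R -> cat]

S ⇒ old S cat ⇒ old R old cat cat ⇒ old S R old old cat cat ⇒ old R cat R R old old cat cat ⇒ old S R old cat R R old old cat cat ⇒ old old R old cat R R old old cat cat ⇒ old old cat old cat R R old old cat cat ⇒ old old cat old cat cat R old old cat cat ⇒ old old cat old cat cat cat old old cat cat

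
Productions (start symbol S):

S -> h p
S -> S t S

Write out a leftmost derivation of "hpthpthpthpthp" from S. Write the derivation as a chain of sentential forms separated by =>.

S => StS => hptS => hptStS => hptStStS => hpthptStS => hpthptStStS => hpthpthptStS => hpthpthpthptS => hpthpthpthpthp

S => StS   [S -> S t S]
StS => hptS   [S -> h p]
hptS => hptStS   [S -> S t S]
hptStS => hptStStS   [S -> S t S]
hptStStS => hpthptStS   [S -> h p]
hpthptStS => hpthptStStS   [S -> S t S]
hpthptStStS => hpthpthptStS   [S -> h p]
hpthpthptStS => hpthpthpthptS   [S -> h p]
hpthpthpthptS => hpthpthpthpthp   [S -> h p]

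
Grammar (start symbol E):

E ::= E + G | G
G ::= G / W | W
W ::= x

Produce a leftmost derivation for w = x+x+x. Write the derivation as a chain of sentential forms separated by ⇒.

E ⇒ E+G ⇒ E+G+G ⇒ G+G+G ⇒ W+G+G ⇒ x+G+G ⇒ x+W+G ⇒ x+x+G ⇒ x+x+W ⇒ x+x+x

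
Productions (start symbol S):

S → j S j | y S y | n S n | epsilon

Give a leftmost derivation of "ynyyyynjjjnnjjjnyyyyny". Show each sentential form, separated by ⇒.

S ⇒ ySy ⇒ ynSny ⇒ ynySyny ⇒ ynyySyyny ⇒ ynyyySyyyny ⇒ ynyyyySyyyyny ⇒ ynyyyynSnyyyyny ⇒ ynyyyynjSjnyyyyny ⇒ ynyyyynjjSjjnyyyyny ⇒ ynyyyynjjjSjjjnyyyyny ⇒ ynyyyynjjjnSnjjjnyyyyny ⇒ ynyyyynjjjnnjjjnyyyyny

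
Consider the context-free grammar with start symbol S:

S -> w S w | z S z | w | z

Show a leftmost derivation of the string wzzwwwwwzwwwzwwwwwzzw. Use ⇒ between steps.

S ⇒ wSw ⇒ wzSzw ⇒ wzzSzzw ⇒ wzzwSwzzw ⇒ wzzwwSwwzzw ⇒ wzzwwwSwwwzzw ⇒ wzzwwwwSwwwwzzw ⇒ wzzwwwwwSwwwwwzzw ⇒ wzzwwwwwzSzwwwwwzzw ⇒ wzzwwwwwzwSwzwwwwwzzw ⇒ wzzwwwwwzwwwzwwwwwzzw

S ⇒ wSw   [S -> w S w]
wSw ⇒ wzSzw   [S -> z S z]
wzSzw ⇒ wzzSzzw   [S -> z S z]
wzzSzzw ⇒ wzzwSwzzw   [S -> w S w]
wzzwSwzzw ⇒ wzzwwSwwzzw   [S -> w S w]
wzzwwSwwzzw ⇒ wzzwwwSwwwzzw   [S -> w S w]
wzzwwwSwwwzzw ⇒ wzzwwwwSwwwwzzw   [S -> w S w]
wzzwwwwSwwwwzzw ⇒ wzzwwwwwSwwwwwzzw   [S -> w S w]
wzzwwwwwSwwwwwzzw ⇒ wzzwwwwwzSzwwwwwzzw   [S -> z S z]
wzzwwwwwzSzwwwwwzzw ⇒ wzzwwwwwzwSwzwwwwwzzw   [S -> w S w]
wzzwwwwwzwSwzwwwwwzzw ⇒ wzzwwwwwzwwwzwwwwwzzw   [S -> w]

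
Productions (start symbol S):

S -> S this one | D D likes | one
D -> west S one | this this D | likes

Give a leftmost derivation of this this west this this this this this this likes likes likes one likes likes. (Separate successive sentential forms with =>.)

S => D D likes => this this D D likes => this this west S one D likes => this this west D D likes one D likes => this this west this this D D likes one D likes => this this west this this this this D D likes one D likes => this this west this this this this this this D D likes one D likes => this this west this this this this this this likes D likes one D likes => this this west this this this this this this likes likes likes one D likes => this this west this this this this this this likes likes likes one likes likes

S => D D likes   [S -> D D likes]
D D likes => this this D D likes   [D -> this this D]
this this D D likes => this this west S one D likes   [D -> west S one]
this this west S one D likes => this this west D D likes one D likes   [S -> D D likes]
this this west D D likes one D likes => this this west this this D D likes one D likes   [D -> this this D]
this this west this this D D likes one D likes => this this west this this this this D D likes one D likes   [D -> this this D]
this this west this this this this D D likes one D likes => this this west this this this this this this D D likes one D likes   [D -> this this D]
this this west this this this this this this D D likes one D likes => this this west this this this this this this likes D likes one D likes   [D -> likes]
this this west this this this this this this likes D likes one D likes => this this west this this this this this this likes likes likes one D likes   [D -> likes]
this this west this this this this this this likes likes likes one D likes => this this west this this this this this this likes likes likes one likes likes   [D -> likes]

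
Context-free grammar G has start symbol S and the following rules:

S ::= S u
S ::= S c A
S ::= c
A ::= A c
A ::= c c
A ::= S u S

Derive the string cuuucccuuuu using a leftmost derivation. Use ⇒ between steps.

S ⇒ Su   [S ::= S u]
Su ⇒ Suu   [S ::= S u]
Suu ⇒ Suuu   [S ::= S u]
Suuu ⇒ Suuuu   [S ::= S u]
Suuuu ⇒ ScAuuuu   [S ::= S c A]
ScAuuuu ⇒ SucAuuuu   [S ::= S u]
SucAuuuu ⇒ SuucAuuuu   [S ::= S u]
SuucAuuuu ⇒ SuuucAuuuu   [S ::= S u]
SuuucAuuuu ⇒ cuuucAuuuu   [S ::= c]
cuuucAuuuu ⇒ cuuucccuuuu   [A ::= c c]

S⇒Su⇒Suu⇒Suuu⇒Suuuu⇒ScAuuuu⇒SucAuuuu⇒SuucAuuuu⇒SuuucAuuuu⇒cuuucAuuuu⇒cuuucccuuuu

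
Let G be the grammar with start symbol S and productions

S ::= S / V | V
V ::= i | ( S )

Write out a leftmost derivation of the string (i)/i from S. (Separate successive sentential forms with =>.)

S => S/V   [S ::= S / V]
S/V => V/V   [S ::= V]
V/V => (S)/V   [V ::= ( S )]
(S)/V => (V)/V   [S ::= V]
(V)/V => (i)/V   [V ::= i]
(i)/V => (i)/i   [V ::= i]

S => S/V => V/V => (S)/V => (V)/V => (i)/V => (i)/i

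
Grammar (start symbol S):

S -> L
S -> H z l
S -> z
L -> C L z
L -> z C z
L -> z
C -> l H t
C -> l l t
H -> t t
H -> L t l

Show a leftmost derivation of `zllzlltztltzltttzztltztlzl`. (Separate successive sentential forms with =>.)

S=>Hzl=>Ltlzl=>zCztlzl=>zlHtztlzl=>zlLtltztlzl=>zlCLztltztlzl=>zllHtLztltztlzl=>zllLtltLztltztlzl=>zllzCztltLztltztlzl=>zllzlltztltLztltztlzl=>zllzlltztltzCzztltztlzl=>zllzlltztltzlHtzztltztlzl=>zllzlltztltzltttzztltztlzl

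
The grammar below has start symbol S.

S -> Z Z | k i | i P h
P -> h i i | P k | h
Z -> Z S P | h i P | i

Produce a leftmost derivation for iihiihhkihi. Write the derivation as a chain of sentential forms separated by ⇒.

S ⇒ ZZ ⇒ ZSPZ ⇒ ZSPSPZ ⇒ iSPSPZ ⇒ iiPhPSPZ ⇒ iihiihPSPZ ⇒ iihiihhSPZ ⇒ iihiihhkiPZ ⇒ iihiihhkihZ ⇒ iihiihhkihi

S ⇒ ZZ   [S -> Z Z]
ZZ ⇒ ZSPZ   [Z -> Z S P]
ZSPZ ⇒ ZSPSPZ   [Z -> Z S P]
ZSPSPZ ⇒ iSPSPZ   [Z -> i]
iSPSPZ ⇒ iiPhPSPZ   [S -> i P h]
iiPhPSPZ ⇒ iihiihPSPZ   [P -> h i i]
iihiihPSPZ ⇒ iihiihhSPZ   [P -> h]
iihiihhSPZ ⇒ iihiihhkiPZ   [S -> k i]
iihiihhkiPZ ⇒ iihiihhkihZ   [P -> h]
iihiihhkihZ ⇒ iihiihhkihi   [Z -> i]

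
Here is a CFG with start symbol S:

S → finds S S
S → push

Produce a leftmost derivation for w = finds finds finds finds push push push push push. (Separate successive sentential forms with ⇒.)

S ⇒ finds S S   [S → finds S S]
finds S S ⇒ finds finds S S S   [S → finds S S]
finds finds S S S ⇒ finds finds finds S S S S   [S → finds S S]
finds finds finds S S S S ⇒ finds finds finds finds S S S S S   [S → finds S S]
finds finds finds finds S S S S S ⇒ finds finds finds finds push S S S S   [S → push]
finds finds finds finds push S S S S ⇒ finds finds finds finds push push S S S   [S → push]
finds finds finds finds push push S S S ⇒ finds finds finds finds push push push S S   [S → push]
finds finds finds finds push push push S S ⇒ finds finds finds finds push push push push S   [S → push]
finds finds finds finds push push push push S ⇒ finds finds finds finds push push push push push   [S → push]

S ⇒ finds S S ⇒ finds finds S S S ⇒ finds finds finds S S S S ⇒ finds finds finds finds S S S S S ⇒ finds finds finds finds push S S S S ⇒ finds finds finds finds push push S S S ⇒ finds finds finds finds push push push S S ⇒ finds finds finds finds push push push push S ⇒ finds finds finds finds push push push push push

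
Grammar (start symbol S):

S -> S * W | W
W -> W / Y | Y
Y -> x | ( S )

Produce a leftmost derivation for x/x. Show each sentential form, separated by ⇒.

S⇒W⇒W/Y⇒Y/Y⇒x/Y⇒x/x

S ⇒ W   [S -> W]
W ⇒ W/Y   [W -> W / Y]
W/Y ⇒ Y/Y   [W -> Y]
Y/Y ⇒ x/Y   [Y -> x]
x/Y ⇒ x/x   [Y -> x]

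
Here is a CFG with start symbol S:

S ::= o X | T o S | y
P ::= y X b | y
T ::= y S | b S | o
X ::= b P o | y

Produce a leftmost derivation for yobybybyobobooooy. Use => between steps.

S=>ToS=>ySoS=>yoXoS=>yobPooS=>yobyXbooS=>yobybPobooS=>yobybyXbobooS=>yobybybPobobooS=>yobybybyobobooS=>yobybybyobobooToS=>yobybybyobobooooS=>yobybybyobobooooy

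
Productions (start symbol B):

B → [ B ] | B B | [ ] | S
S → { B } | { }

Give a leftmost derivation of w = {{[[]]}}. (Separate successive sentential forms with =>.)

B=>S=>{B}=>{S}=>{{B}}=>{{[B]}}=>{{[[]]}}

B => S   [B → S]
S => {B}   [S → { B }]
{B} => {S}   [B → S]
{S} => {{B}}   [S → { B }]
{{B}} => {{[B]}}   [B → [ B ]]
{{[B]}} => {{[[]]}}   [B → [ ]]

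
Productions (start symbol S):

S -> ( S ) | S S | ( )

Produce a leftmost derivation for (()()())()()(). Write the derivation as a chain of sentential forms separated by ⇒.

S ⇒ SS   [S -> S S]
SS ⇒ SSS   [S -> S S]
SSS ⇒ SSSS   [S -> S S]
SSSS ⇒ (S)SSS   [S -> ( S )]
(S)SSS ⇒ (SS)SSS   [S -> S S]
(SS)SSS ⇒ (SSS)SSS   [S -> S S]
(SSS)SSS ⇒ (()SS)SSS   [S -> ( )]
(()SS)SSS ⇒ (()()S)SSS   [S -> ( )]
(()()S)SSS ⇒ (()()())SSS   [S -> ( )]
(()()())SSS ⇒ (()()())()SS   [S -> ( )]
(()()())()SS ⇒ (()()())()()S   [S -> ( )]
(()()())()()S ⇒ (()()())()()()   [S -> ( )]

S⇒SS⇒SSS⇒SSSS⇒(S)SSS⇒(SS)SSS⇒(SSS)SSS⇒(()SS)SSS⇒(()()S)SSS⇒(()()())SSS⇒(()()())()SS⇒(()()())()()S⇒(()()())()()()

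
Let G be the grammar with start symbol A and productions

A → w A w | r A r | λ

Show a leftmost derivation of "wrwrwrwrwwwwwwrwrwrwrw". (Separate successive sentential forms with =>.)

A => wAw => wrArw => wrwAwrw => wrwrArwrw => wrwrwAwrwrw => wrwrwrArwrwrw => wrwrwrwAwrwrwrw => wrwrwrwrArwrwrwrw => wrwrwrwrwAwrwrwrwrw => wrwrwrwrwwAwwrwrwrwrw => wrwrwrwrwwwAwwwrwrwrwrw => wrwrwrwrwwwwwwrwrwrwrw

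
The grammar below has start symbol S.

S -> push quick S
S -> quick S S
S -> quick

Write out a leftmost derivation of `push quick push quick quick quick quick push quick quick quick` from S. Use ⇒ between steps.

S ⇒ push quick S ⇒ push quick push quick S ⇒ push quick push quick quick S S ⇒ push quick push quick quick quick S S S ⇒ push quick push quick quick quick quick S S ⇒ push quick push quick quick quick quick push quick S S ⇒ push quick push quick quick quick quick push quick quick S ⇒ push quick push quick quick quick quick push quick quick quick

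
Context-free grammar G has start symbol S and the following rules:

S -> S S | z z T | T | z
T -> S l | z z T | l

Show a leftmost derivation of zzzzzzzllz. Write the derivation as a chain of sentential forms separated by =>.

S => SS => zS => zSS => zzzTS => zzzSlS => zzzzzTlS => zzzzzzzTlS => zzzzzzzllS => zzzzzzzllz

S => SS   [S -> S S]
SS => zS   [S -> z]
zS => zSS   [S -> S S]
zSS => zzzTS   [S -> z z T]
zzzTS => zzzSlS   [T -> S l]
zzzSlS => zzzzzTlS   [S -> z z T]
zzzzzTlS => zzzzzzzTlS   [T -> z z T]
zzzzzzzTlS => zzzzzzzllS   [T -> l]
zzzzzzzllS => zzzzzzzllz   [S -> z]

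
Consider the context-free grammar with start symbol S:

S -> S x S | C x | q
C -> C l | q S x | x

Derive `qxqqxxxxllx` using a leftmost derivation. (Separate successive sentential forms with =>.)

S => SxS   [S -> S x S]
SxS => qxS   [S -> q]
qxS => qxCx   [S -> C x]
qxCx => qxClx   [C -> C l]
qxClx => qxCllx   [C -> C l]
qxCllx => qxqSxllx   [C -> q S x]
qxqSxllx => qxqSxSxllx   [S -> S x S]
qxqSxSxllx => qxqqxSxllx   [S -> q]
qxqqxSxllx => qxqqxCxxllx   [S -> C x]
qxqqxCxxllx => qxqqxxxxllx   [C -> x]

S=>SxS=>qxS=>qxCx=>qxClx=>qxCllx=>qxqSxllx=>qxqSxSxllx=>qxqqxSxllx=>qxqqxCxxllx=>qxqqxxxxllx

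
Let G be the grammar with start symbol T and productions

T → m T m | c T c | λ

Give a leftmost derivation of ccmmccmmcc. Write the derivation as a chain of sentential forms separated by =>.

T => cTc   [T → c T c]
cTc => ccTcc   [T → c T c]
ccTcc => ccmTmcc   [T → m T m]
ccmTmcc => ccmmTmmcc   [T → m T m]
ccmmTmmcc => ccmmcTcmmcc   [T → c T c]
ccmmcTcmmcc => ccmmccmmcc   [T → λ]

T => cTc => ccTcc => ccmTmcc => ccmmTmmcc => ccmmcTcmmcc => ccmmccmmcc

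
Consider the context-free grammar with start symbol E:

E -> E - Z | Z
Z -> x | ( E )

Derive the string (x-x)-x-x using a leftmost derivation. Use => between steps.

E => E-Z => E-Z-Z => Z-Z-Z => (E)-Z-Z => (E-Z)-Z-Z => (Z-Z)-Z-Z => (x-Z)-Z-Z => (x-x)-Z-Z => (x-x)-x-Z => (x-x)-x-x

E => E-Z   [E -> E - Z]
E-Z => E-Z-Z   [E -> E - Z]
E-Z-Z => Z-Z-Z   [E -> Z]
Z-Z-Z => (E)-Z-Z   [Z -> ( E )]
(E)-Z-Z => (E-Z)-Z-Z   [E -> E - Z]
(E-Z)-Z-Z => (Z-Z)-Z-Z   [E -> Z]
(Z-Z)-Z-Z => (x-Z)-Z-Z   [Z -> x]
(x-Z)-Z-Z => (x-x)-Z-Z   [Z -> x]
(x-x)-Z-Z => (x-x)-x-Z   [Z -> x]
(x-x)-x-Z => (x-x)-x-x   [Z -> x]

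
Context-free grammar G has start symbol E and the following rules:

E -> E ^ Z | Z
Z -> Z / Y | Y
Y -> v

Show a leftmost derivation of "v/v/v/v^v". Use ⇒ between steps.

E ⇒ E^Z   [E -> E ^ Z]
E^Z ⇒ Z^Z   [E -> Z]
Z^Z ⇒ Z/Y^Z   [Z -> Z / Y]
Z/Y^Z ⇒ Z/Y/Y^Z   [Z -> Z / Y]
Z/Y/Y^Z ⇒ Z/Y/Y/Y^Z   [Z -> Z / Y]
Z/Y/Y/Y^Z ⇒ Y/Y/Y/Y^Z   [Z -> Y]
Y/Y/Y/Y^Z ⇒ v/Y/Y/Y^Z   [Y -> v]
v/Y/Y/Y^Z ⇒ v/v/Y/Y^Z   [Y -> v]
v/v/Y/Y^Z ⇒ v/v/v/Y^Z   [Y -> v]
v/v/v/Y^Z ⇒ v/v/v/v^Z   [Y -> v]
v/v/v/v^Z ⇒ v/v/v/v^Y   [Z -> Y]
v/v/v/v^Y ⇒ v/v/v/v^v   [Y -> v]

E ⇒ E^Z ⇒ Z^Z ⇒ Z/Y^Z ⇒ Z/Y/Y^Z ⇒ Z/Y/Y/Y^Z ⇒ Y/Y/Y/Y^Z ⇒ v/Y/Y/Y^Z ⇒ v/v/Y/Y^Z ⇒ v/v/v/Y^Z ⇒ v/v/v/v^Z ⇒ v/v/v/v^Y ⇒ v/v/v/v^v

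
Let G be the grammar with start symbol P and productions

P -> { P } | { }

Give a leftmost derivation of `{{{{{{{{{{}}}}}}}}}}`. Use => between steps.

P => {P} => {{P}} => {{{P}}} => {{{{P}}}} => {{{{{P}}}}} => {{{{{{P}}}}}} => {{{{{{{P}}}}}}} => {{{{{{{{P}}}}}}}} => {{{{{{{{{P}}}}}}}}} => {{{{{{{{{{}}}}}}}}}}

P => {P}   [P -> { P }]
{P} => {{P}}   [P -> { P }]
{{P}} => {{{P}}}   [P -> { P }]
{{{P}}} => {{{{P}}}}   [P -> { P }]
{{{{P}}}} => {{{{{P}}}}}   [P -> { P }]
{{{{{P}}}}} => {{{{{{P}}}}}}   [P -> { P }]
{{{{{{P}}}}}} => {{{{{{{P}}}}}}}   [P -> { P }]
{{{{{{{P}}}}}}} => {{{{{{{{P}}}}}}}}   [P -> { P }]
{{{{{{{{P}}}}}}}} => {{{{{{{{{P}}}}}}}}}   [P -> { P }]
{{{{{{{{{P}}}}}}}}} => {{{{{{{{{{}}}}}}}}}}   [P -> { }]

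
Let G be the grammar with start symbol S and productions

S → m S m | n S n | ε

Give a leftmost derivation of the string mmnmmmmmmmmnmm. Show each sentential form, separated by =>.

S => mSm   [S → m S m]
mSm => mmSmm   [S → m S m]
mmSmm => mmnSnmm   [S → n S n]
mmnSnmm => mmnmSmnmm   [S → m S m]
mmnmSmnmm => mmnmmSmmnmm   [S → m S m]
mmnmmSmmnmm => mmnmmmSmmmnmm   [S → m S m]
mmnmmmSmmmnmm => mmnmmmmSmmmmnmm   [S → m S m]
mmnmmmmSmmmmnmm => mmnmmmmmmmmnmm   [S → ε]

S=>mSm=>mmSmm=>mmnSnmm=>mmnmSmnmm=>mmnmmSmmnmm=>mmnmmmSmmmnmm=>mmnmmmmSmmmmnmm=>mmnmmmmmmmmnmm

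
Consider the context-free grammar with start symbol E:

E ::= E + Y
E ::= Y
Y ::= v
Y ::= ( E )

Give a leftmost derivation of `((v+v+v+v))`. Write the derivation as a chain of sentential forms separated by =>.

E => Y   [E ::= Y]
Y => (E)   [Y ::= ( E )]
(E) => (Y)   [E ::= Y]
(Y) => ((E))   [Y ::= ( E )]
((E)) => ((E+Y))   [E ::= E + Y]
((E+Y)) => ((E+Y+Y))   [E ::= E + Y]
((E+Y+Y)) => ((E+Y+Y+Y))   [E ::= E + Y]
((E+Y+Y+Y)) => ((Y+Y+Y+Y))   [E ::= Y]
((Y+Y+Y+Y)) => ((v+Y+Y+Y))   [Y ::= v]
((v+Y+Y+Y)) => ((v+v+Y+Y))   [Y ::= v]
((v+v+Y+Y)) => ((v+v+v+Y))   [Y ::= v]
((v+v+v+Y)) => ((v+v+v+v))   [Y ::= v]

E => Y => (E) => (Y) => ((E)) => ((E+Y)) => ((E+Y+Y)) => ((E+Y+Y+Y)) => ((Y+Y+Y+Y)) => ((v+Y+Y+Y)) => ((v+v+Y+Y)) => ((v+v+v+Y)) => ((v+v+v+v))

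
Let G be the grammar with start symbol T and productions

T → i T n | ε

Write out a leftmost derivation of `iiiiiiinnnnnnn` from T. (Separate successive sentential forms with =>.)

T => iTn => iiTnn => iiiTnnn => iiiiTnnnn => iiiiiTnnnnn => iiiiiiTnnnnnn => iiiiiiiTnnnnnnn => iiiiiiinnnnnnn

T => iTn   [T → i T n]
iTn => iiTnn   [T → i T n]
iiTnn => iiiTnnn   [T → i T n]
iiiTnnn => iiiiTnnnn   [T → i T n]
iiiiTnnnn => iiiiiTnnnnn   [T → i T n]
iiiiiTnnnnn => iiiiiiTnnnnnn   [T → i T n]
iiiiiiTnnnnnn => iiiiiiiTnnnnnnn   [T → i T n]
iiiiiiiTnnnnnnn => iiiiiiinnnnnnn   [T → ε]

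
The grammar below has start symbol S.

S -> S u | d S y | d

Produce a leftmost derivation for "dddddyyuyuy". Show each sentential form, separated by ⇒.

S ⇒ dSy   [S -> d S y]
dSy ⇒ dSuy   [S -> S u]
dSuy ⇒ ddSyuy   [S -> d S y]
ddSyuy ⇒ ddSuyuy   [S -> S u]
ddSuyuy ⇒ dddSyuyuy   [S -> d S y]
dddSyuyuy ⇒ ddddSyyuyuy   [S -> d S y]
ddddSyyuyuy ⇒ dddddyyuyuy   [S -> d]

S⇒dSy⇒dSuy⇒ddSyuy⇒ddSuyuy⇒dddSyuyuy⇒ddddSyyuyuy⇒dddddyyuyuy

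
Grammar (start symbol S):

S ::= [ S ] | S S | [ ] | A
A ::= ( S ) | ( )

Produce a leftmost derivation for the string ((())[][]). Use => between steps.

S=>A=>(S)=>(SS)=>(SSS)=>(ASS)=>((S)SS)=>((A)SS)=>((())SS)=>((())[]S)=>((())[][])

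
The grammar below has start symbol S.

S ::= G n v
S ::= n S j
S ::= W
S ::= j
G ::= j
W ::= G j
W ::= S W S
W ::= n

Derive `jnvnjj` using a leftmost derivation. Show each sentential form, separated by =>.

S=>W=>SWS=>GnvWS=>jnvWS=>jnvnS=>jnvnW=>jnvnGj=>jnvnjj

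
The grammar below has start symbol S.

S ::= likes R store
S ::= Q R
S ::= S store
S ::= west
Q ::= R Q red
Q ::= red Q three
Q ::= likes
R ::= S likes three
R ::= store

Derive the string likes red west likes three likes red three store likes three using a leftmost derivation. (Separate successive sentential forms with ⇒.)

S ⇒ Q R   [S ::= Q R]
Q R ⇒ likes R   [Q ::= likes]
likes R ⇒ likes S likes three   [R ::= S likes three]
likes S likes three ⇒ likes Q R likes three   [S ::= Q R]
likes Q R likes three ⇒ likes red Q three R likes three   [Q ::= red Q three]
likes red Q three R likes three ⇒ likes red R Q red three R likes three   [Q ::= R Q red]
likes red R Q red three R likes three ⇒ likes red S likes three Q red three R likes three   [R ::= S likes three]
likes red S likes three Q red three R likes three ⇒ likes red west likes three Q red three R likes three   [S ::= west]
likes red west likes three Q red three R likes three ⇒ likes red west likes three likes red three R likes three   [Q ::= likes]
likes red west likes three likes red three R likes three ⇒ likes red west likes three likes red three store likes three   [R ::= store]

S ⇒ Q R ⇒ likes R ⇒ likes S likes three ⇒ likes Q R likes three ⇒ likes red Q three R likes three ⇒ likes red R Q red three R likes three ⇒ likes red S likes three Q red three R likes three ⇒ likes red west likes three Q red three R likes three ⇒ likes red west likes three likes red three R likes three ⇒ likes red west likes three likes red three store likes three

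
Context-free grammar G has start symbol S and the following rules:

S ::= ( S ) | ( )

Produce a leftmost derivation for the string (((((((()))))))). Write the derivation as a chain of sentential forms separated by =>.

S => (S)   [S ::= ( S )]
(S) => ((S))   [S ::= ( S )]
((S)) => (((S)))   [S ::= ( S )]
(((S))) => ((((S))))   [S ::= ( S )]
((((S)))) => (((((S)))))   [S ::= ( S )]
(((((S))))) => ((((((S))))))   [S ::= ( S )]
((((((S)))))) => (((((((S)))))))   [S ::= ( S )]
(((((((S))))))) => (((((((())))))))   [S ::= ( )]

S => (S) => ((S)) => (((S))) => ((((S)))) => (((((S))))) => ((((((S)))))) => (((((((S))))))) => (((((((())))))))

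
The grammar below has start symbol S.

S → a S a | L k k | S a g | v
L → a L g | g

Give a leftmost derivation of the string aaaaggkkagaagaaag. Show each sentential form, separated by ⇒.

S⇒Sag⇒aSaag⇒aaSaaag⇒aaSagaaag⇒aaaSaagaaag⇒aaaSagaagaaag⇒aaaLkkagaagaaag⇒aaaaLgkkagaagaaag⇒aaaaggkkagaagaaag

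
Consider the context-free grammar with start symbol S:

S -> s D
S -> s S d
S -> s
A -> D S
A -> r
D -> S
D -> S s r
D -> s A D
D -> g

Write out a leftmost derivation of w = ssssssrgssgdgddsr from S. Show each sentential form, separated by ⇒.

S ⇒ sD ⇒ sSsr ⇒ ssSdsr ⇒ sssSddsr ⇒ ssssDddsr ⇒ sssssADddsr ⇒ sssssDSDddsr ⇒ ssssssADSDddsr ⇒ ssssssrDSDddsr ⇒ ssssssrgSDddsr ⇒ ssssssrgsSdDddsr ⇒ ssssssrgssDdDddsr ⇒ ssssssrgssgdDddsr ⇒ ssssssrgssgdgddsr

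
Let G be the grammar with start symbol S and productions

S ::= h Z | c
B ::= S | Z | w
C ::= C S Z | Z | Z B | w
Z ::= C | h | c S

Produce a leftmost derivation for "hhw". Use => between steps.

S=>hZ=>hC=>hZB=>hhB=>hhw

S => hZ   [S ::= h Z]
hZ => hC   [Z ::= C]
hC => hZB   [C ::= Z B]
hZB => hhB   [Z ::= h]
hhB => hhw   [B ::= w]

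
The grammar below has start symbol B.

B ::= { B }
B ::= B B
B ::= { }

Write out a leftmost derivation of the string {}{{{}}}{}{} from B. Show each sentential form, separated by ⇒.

B ⇒ BB   [B ::= B B]
BB ⇒ BBB   [B ::= B B]
BBB ⇒ {}BB   [B ::= { }]
{}BB ⇒ {}BBB   [B ::= B B]
{}BBB ⇒ {}{B}BB   [B ::= { B }]
{}{B}BB ⇒ {}{{B}}BB   [B ::= { B }]
{}{{B}}BB ⇒ {}{{{}}}BB   [B ::= { }]
{}{{{}}}BB ⇒ {}{{{}}}{}B   [B ::= { }]
{}{{{}}}{}B ⇒ {}{{{}}}{}{}   [B ::= { }]

B ⇒ BB ⇒ BBB ⇒ {}BB ⇒ {}BBB ⇒ {}{B}BB ⇒ {}{{B}}BB ⇒ {}{{{}}}BB ⇒ {}{{{}}}{}B ⇒ {}{{{}}}{}{}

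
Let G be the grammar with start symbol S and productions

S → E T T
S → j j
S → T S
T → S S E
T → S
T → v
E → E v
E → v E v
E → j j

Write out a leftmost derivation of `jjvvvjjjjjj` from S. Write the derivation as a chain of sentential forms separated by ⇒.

S ⇒ TS ⇒ SSES ⇒ ETTSES ⇒ EvTTSES ⇒ jjvTTSES ⇒ jjvvTSES ⇒ jjvvvSES ⇒ jjvvvjjES ⇒ jjvvvjjjjS ⇒ jjvvvjjjjjj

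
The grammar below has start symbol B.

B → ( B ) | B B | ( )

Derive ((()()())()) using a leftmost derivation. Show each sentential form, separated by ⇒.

B⇒(B)⇒(BB)⇒((B)B)⇒((BB)B)⇒((BBB)B)⇒((()BB)B)⇒((()()B)B)⇒((()()())B)⇒((()()())())

B ⇒ (B)   [B → ( B )]
(B) ⇒ (BB)   [B → B B]
(BB) ⇒ ((B)B)   [B → ( B )]
((B)B) ⇒ ((BB)B)   [B → B B]
((BB)B) ⇒ ((BBB)B)   [B → B B]
((BBB)B) ⇒ ((()BB)B)   [B → ( )]
((()BB)B) ⇒ ((()()B)B)   [B → ( )]
((()()B)B) ⇒ ((()()())B)   [B → ( )]
((()()())B) ⇒ ((()()())())   [B → ( )]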